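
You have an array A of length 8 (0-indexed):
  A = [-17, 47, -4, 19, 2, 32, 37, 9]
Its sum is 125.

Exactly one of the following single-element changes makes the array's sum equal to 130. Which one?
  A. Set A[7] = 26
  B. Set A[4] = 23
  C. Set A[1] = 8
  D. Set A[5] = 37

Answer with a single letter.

Answer: D

Derivation:
Option A: A[7] 9->26, delta=17, new_sum=125+(17)=142
Option B: A[4] 2->23, delta=21, new_sum=125+(21)=146
Option C: A[1] 47->8, delta=-39, new_sum=125+(-39)=86
Option D: A[5] 32->37, delta=5, new_sum=125+(5)=130 <-- matches target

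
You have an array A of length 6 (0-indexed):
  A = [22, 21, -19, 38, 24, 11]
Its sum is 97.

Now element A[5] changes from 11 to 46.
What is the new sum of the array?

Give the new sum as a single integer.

Old value at index 5: 11
New value at index 5: 46
Delta = 46 - 11 = 35
New sum = old_sum + delta = 97 + (35) = 132

Answer: 132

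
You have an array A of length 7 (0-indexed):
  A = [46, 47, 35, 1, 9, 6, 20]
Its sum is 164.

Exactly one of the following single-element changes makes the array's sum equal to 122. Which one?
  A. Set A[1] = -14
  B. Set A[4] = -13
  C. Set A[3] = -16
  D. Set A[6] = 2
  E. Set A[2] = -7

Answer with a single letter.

Answer: E

Derivation:
Option A: A[1] 47->-14, delta=-61, new_sum=164+(-61)=103
Option B: A[4] 9->-13, delta=-22, new_sum=164+(-22)=142
Option C: A[3] 1->-16, delta=-17, new_sum=164+(-17)=147
Option D: A[6] 20->2, delta=-18, new_sum=164+(-18)=146
Option E: A[2] 35->-7, delta=-42, new_sum=164+(-42)=122 <-- matches target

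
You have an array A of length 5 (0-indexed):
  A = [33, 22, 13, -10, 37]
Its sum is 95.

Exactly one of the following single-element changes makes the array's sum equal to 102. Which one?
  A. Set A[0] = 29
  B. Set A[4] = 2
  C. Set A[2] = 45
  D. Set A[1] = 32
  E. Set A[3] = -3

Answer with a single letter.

Option A: A[0] 33->29, delta=-4, new_sum=95+(-4)=91
Option B: A[4] 37->2, delta=-35, new_sum=95+(-35)=60
Option C: A[2] 13->45, delta=32, new_sum=95+(32)=127
Option D: A[1] 22->32, delta=10, new_sum=95+(10)=105
Option E: A[3] -10->-3, delta=7, new_sum=95+(7)=102 <-- matches target

Answer: E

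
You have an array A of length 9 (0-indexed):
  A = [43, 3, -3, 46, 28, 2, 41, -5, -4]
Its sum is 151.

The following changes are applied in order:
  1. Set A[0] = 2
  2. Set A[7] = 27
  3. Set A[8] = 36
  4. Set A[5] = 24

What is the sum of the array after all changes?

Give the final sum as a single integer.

Answer: 204

Derivation:
Initial sum: 151
Change 1: A[0] 43 -> 2, delta = -41, sum = 110
Change 2: A[7] -5 -> 27, delta = 32, sum = 142
Change 3: A[8] -4 -> 36, delta = 40, sum = 182
Change 4: A[5] 2 -> 24, delta = 22, sum = 204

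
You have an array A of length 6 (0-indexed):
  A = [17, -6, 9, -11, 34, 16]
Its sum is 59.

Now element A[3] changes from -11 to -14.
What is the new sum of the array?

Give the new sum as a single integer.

Answer: 56

Derivation:
Old value at index 3: -11
New value at index 3: -14
Delta = -14 - -11 = -3
New sum = old_sum + delta = 59 + (-3) = 56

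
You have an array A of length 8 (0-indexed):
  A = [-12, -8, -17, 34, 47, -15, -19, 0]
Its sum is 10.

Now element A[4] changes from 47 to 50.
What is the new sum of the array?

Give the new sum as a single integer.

Old value at index 4: 47
New value at index 4: 50
Delta = 50 - 47 = 3
New sum = old_sum + delta = 10 + (3) = 13

Answer: 13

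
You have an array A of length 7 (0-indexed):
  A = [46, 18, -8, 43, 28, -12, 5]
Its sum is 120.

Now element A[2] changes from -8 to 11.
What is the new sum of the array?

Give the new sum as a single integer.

Answer: 139

Derivation:
Old value at index 2: -8
New value at index 2: 11
Delta = 11 - -8 = 19
New sum = old_sum + delta = 120 + (19) = 139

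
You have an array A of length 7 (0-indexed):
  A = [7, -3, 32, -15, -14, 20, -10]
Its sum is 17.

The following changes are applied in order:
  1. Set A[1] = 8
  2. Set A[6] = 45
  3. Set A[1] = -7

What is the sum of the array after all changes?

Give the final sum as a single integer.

Initial sum: 17
Change 1: A[1] -3 -> 8, delta = 11, sum = 28
Change 2: A[6] -10 -> 45, delta = 55, sum = 83
Change 3: A[1] 8 -> -7, delta = -15, sum = 68

Answer: 68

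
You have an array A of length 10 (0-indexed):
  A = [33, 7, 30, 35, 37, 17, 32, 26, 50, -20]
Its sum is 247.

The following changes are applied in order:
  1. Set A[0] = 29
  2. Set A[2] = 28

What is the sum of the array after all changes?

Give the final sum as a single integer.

Initial sum: 247
Change 1: A[0] 33 -> 29, delta = -4, sum = 243
Change 2: A[2] 30 -> 28, delta = -2, sum = 241

Answer: 241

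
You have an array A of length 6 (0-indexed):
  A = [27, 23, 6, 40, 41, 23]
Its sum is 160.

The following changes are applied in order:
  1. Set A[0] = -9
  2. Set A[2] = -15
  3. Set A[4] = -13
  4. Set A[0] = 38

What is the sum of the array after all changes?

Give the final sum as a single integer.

Answer: 96

Derivation:
Initial sum: 160
Change 1: A[0] 27 -> -9, delta = -36, sum = 124
Change 2: A[2] 6 -> -15, delta = -21, sum = 103
Change 3: A[4] 41 -> -13, delta = -54, sum = 49
Change 4: A[0] -9 -> 38, delta = 47, sum = 96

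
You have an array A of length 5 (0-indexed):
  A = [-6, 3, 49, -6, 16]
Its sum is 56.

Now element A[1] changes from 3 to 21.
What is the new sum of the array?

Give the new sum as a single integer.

Answer: 74

Derivation:
Old value at index 1: 3
New value at index 1: 21
Delta = 21 - 3 = 18
New sum = old_sum + delta = 56 + (18) = 74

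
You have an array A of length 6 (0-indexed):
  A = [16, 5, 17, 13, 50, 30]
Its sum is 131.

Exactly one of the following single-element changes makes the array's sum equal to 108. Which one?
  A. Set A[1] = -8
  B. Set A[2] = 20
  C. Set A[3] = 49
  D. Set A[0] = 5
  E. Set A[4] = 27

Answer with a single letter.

Answer: E

Derivation:
Option A: A[1] 5->-8, delta=-13, new_sum=131+(-13)=118
Option B: A[2] 17->20, delta=3, new_sum=131+(3)=134
Option C: A[3] 13->49, delta=36, new_sum=131+(36)=167
Option D: A[0] 16->5, delta=-11, new_sum=131+(-11)=120
Option E: A[4] 50->27, delta=-23, new_sum=131+(-23)=108 <-- matches target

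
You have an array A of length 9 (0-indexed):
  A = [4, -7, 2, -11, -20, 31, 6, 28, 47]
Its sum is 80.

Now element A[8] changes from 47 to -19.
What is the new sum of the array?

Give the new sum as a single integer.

Old value at index 8: 47
New value at index 8: -19
Delta = -19 - 47 = -66
New sum = old_sum + delta = 80 + (-66) = 14

Answer: 14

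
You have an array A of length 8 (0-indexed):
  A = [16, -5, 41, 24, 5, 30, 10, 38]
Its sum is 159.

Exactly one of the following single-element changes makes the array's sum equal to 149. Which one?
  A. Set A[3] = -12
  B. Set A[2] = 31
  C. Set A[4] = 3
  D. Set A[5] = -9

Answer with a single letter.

Answer: B

Derivation:
Option A: A[3] 24->-12, delta=-36, new_sum=159+(-36)=123
Option B: A[2] 41->31, delta=-10, new_sum=159+(-10)=149 <-- matches target
Option C: A[4] 5->3, delta=-2, new_sum=159+(-2)=157
Option D: A[5] 30->-9, delta=-39, new_sum=159+(-39)=120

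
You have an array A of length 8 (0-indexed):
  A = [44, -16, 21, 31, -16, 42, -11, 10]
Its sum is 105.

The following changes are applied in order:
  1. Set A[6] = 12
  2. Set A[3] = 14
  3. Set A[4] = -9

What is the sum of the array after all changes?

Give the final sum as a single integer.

Initial sum: 105
Change 1: A[6] -11 -> 12, delta = 23, sum = 128
Change 2: A[3] 31 -> 14, delta = -17, sum = 111
Change 3: A[4] -16 -> -9, delta = 7, sum = 118

Answer: 118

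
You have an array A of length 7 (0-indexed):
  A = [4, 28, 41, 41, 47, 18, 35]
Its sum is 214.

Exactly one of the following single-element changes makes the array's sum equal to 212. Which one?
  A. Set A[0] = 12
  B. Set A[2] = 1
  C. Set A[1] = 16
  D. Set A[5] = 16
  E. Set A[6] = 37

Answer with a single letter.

Option A: A[0] 4->12, delta=8, new_sum=214+(8)=222
Option B: A[2] 41->1, delta=-40, new_sum=214+(-40)=174
Option C: A[1] 28->16, delta=-12, new_sum=214+(-12)=202
Option D: A[5] 18->16, delta=-2, new_sum=214+(-2)=212 <-- matches target
Option E: A[6] 35->37, delta=2, new_sum=214+(2)=216

Answer: D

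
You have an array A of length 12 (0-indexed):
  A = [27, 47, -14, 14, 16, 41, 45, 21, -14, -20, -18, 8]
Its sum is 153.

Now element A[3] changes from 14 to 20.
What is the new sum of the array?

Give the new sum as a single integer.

Answer: 159

Derivation:
Old value at index 3: 14
New value at index 3: 20
Delta = 20 - 14 = 6
New sum = old_sum + delta = 153 + (6) = 159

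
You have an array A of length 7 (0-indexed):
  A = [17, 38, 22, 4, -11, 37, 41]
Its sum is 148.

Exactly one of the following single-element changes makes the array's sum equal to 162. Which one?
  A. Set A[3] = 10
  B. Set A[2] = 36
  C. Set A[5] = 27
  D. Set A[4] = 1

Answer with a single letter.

Answer: B

Derivation:
Option A: A[3] 4->10, delta=6, new_sum=148+(6)=154
Option B: A[2] 22->36, delta=14, new_sum=148+(14)=162 <-- matches target
Option C: A[5] 37->27, delta=-10, new_sum=148+(-10)=138
Option D: A[4] -11->1, delta=12, new_sum=148+(12)=160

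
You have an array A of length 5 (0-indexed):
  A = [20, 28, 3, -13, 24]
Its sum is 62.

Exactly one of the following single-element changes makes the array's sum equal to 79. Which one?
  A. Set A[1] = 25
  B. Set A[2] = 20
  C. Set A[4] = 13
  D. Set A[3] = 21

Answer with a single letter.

Answer: B

Derivation:
Option A: A[1] 28->25, delta=-3, new_sum=62+(-3)=59
Option B: A[2] 3->20, delta=17, new_sum=62+(17)=79 <-- matches target
Option C: A[4] 24->13, delta=-11, new_sum=62+(-11)=51
Option D: A[3] -13->21, delta=34, new_sum=62+(34)=96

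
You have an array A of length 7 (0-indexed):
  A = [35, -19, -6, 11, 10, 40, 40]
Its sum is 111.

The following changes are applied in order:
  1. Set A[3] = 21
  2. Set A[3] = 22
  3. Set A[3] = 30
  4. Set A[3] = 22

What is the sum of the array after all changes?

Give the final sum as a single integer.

Answer: 122

Derivation:
Initial sum: 111
Change 1: A[3] 11 -> 21, delta = 10, sum = 121
Change 2: A[3] 21 -> 22, delta = 1, sum = 122
Change 3: A[3] 22 -> 30, delta = 8, sum = 130
Change 4: A[3] 30 -> 22, delta = -8, sum = 122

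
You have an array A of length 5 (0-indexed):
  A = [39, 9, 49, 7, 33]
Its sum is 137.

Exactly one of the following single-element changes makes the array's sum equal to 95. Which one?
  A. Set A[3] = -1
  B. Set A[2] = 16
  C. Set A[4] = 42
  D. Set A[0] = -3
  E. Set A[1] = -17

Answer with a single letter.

Option A: A[3] 7->-1, delta=-8, new_sum=137+(-8)=129
Option B: A[2] 49->16, delta=-33, new_sum=137+(-33)=104
Option C: A[4] 33->42, delta=9, new_sum=137+(9)=146
Option D: A[0] 39->-3, delta=-42, new_sum=137+(-42)=95 <-- matches target
Option E: A[1] 9->-17, delta=-26, new_sum=137+(-26)=111

Answer: D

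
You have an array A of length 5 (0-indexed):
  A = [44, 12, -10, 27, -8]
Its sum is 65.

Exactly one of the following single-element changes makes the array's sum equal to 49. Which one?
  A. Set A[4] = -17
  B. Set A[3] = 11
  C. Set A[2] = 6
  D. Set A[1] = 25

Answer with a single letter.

Answer: B

Derivation:
Option A: A[4] -8->-17, delta=-9, new_sum=65+(-9)=56
Option B: A[3] 27->11, delta=-16, new_sum=65+(-16)=49 <-- matches target
Option C: A[2] -10->6, delta=16, new_sum=65+(16)=81
Option D: A[1] 12->25, delta=13, new_sum=65+(13)=78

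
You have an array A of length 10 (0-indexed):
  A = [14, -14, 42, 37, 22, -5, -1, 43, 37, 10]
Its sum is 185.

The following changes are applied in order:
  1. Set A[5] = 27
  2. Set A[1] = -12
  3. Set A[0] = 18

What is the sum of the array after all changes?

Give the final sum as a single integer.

Initial sum: 185
Change 1: A[5] -5 -> 27, delta = 32, sum = 217
Change 2: A[1] -14 -> -12, delta = 2, sum = 219
Change 3: A[0] 14 -> 18, delta = 4, sum = 223

Answer: 223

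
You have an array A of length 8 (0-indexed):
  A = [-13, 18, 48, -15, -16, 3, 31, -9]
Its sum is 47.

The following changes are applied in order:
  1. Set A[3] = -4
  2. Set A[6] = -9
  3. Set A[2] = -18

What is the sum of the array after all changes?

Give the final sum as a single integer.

Answer: -48

Derivation:
Initial sum: 47
Change 1: A[3] -15 -> -4, delta = 11, sum = 58
Change 2: A[6] 31 -> -9, delta = -40, sum = 18
Change 3: A[2] 48 -> -18, delta = -66, sum = -48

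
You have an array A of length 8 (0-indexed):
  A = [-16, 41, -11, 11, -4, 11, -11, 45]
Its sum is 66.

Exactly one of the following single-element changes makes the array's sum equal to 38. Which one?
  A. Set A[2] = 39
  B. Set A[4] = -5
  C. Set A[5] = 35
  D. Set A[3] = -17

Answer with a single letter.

Answer: D

Derivation:
Option A: A[2] -11->39, delta=50, new_sum=66+(50)=116
Option B: A[4] -4->-5, delta=-1, new_sum=66+(-1)=65
Option C: A[5] 11->35, delta=24, new_sum=66+(24)=90
Option D: A[3] 11->-17, delta=-28, new_sum=66+(-28)=38 <-- matches target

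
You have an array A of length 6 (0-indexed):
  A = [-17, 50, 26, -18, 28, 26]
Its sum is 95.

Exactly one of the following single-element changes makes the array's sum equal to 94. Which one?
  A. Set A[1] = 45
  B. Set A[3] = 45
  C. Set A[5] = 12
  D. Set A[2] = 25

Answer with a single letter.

Option A: A[1] 50->45, delta=-5, new_sum=95+(-5)=90
Option B: A[3] -18->45, delta=63, new_sum=95+(63)=158
Option C: A[5] 26->12, delta=-14, new_sum=95+(-14)=81
Option D: A[2] 26->25, delta=-1, new_sum=95+(-1)=94 <-- matches target

Answer: D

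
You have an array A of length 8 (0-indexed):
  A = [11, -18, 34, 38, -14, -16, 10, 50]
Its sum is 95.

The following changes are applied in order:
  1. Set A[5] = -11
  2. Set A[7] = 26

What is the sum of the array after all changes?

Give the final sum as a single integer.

Answer: 76

Derivation:
Initial sum: 95
Change 1: A[5] -16 -> -11, delta = 5, sum = 100
Change 2: A[7] 50 -> 26, delta = -24, sum = 76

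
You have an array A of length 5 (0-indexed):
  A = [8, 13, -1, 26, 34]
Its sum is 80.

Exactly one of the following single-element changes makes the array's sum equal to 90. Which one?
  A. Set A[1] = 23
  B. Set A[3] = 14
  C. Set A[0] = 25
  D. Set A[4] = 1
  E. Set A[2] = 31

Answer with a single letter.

Option A: A[1] 13->23, delta=10, new_sum=80+(10)=90 <-- matches target
Option B: A[3] 26->14, delta=-12, new_sum=80+(-12)=68
Option C: A[0] 8->25, delta=17, new_sum=80+(17)=97
Option D: A[4] 34->1, delta=-33, new_sum=80+(-33)=47
Option E: A[2] -1->31, delta=32, new_sum=80+(32)=112

Answer: A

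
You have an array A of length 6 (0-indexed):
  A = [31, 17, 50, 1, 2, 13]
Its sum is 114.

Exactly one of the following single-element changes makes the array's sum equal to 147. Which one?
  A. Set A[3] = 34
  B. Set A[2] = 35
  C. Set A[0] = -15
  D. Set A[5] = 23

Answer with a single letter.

Answer: A

Derivation:
Option A: A[3] 1->34, delta=33, new_sum=114+(33)=147 <-- matches target
Option B: A[2] 50->35, delta=-15, new_sum=114+(-15)=99
Option C: A[0] 31->-15, delta=-46, new_sum=114+(-46)=68
Option D: A[5] 13->23, delta=10, new_sum=114+(10)=124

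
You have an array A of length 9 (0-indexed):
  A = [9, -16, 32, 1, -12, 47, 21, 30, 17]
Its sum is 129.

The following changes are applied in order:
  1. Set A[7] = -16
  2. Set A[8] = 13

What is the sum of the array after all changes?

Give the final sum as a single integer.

Answer: 79

Derivation:
Initial sum: 129
Change 1: A[7] 30 -> -16, delta = -46, sum = 83
Change 2: A[8] 17 -> 13, delta = -4, sum = 79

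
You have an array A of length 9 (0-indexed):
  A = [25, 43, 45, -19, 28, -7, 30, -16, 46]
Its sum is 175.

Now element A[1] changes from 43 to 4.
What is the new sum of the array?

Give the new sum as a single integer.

Old value at index 1: 43
New value at index 1: 4
Delta = 4 - 43 = -39
New sum = old_sum + delta = 175 + (-39) = 136

Answer: 136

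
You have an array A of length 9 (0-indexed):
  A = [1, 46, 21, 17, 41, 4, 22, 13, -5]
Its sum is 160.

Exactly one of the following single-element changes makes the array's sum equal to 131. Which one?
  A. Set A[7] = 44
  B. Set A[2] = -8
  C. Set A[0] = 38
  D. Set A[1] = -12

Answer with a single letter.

Option A: A[7] 13->44, delta=31, new_sum=160+(31)=191
Option B: A[2] 21->-8, delta=-29, new_sum=160+(-29)=131 <-- matches target
Option C: A[0] 1->38, delta=37, new_sum=160+(37)=197
Option D: A[1] 46->-12, delta=-58, new_sum=160+(-58)=102

Answer: B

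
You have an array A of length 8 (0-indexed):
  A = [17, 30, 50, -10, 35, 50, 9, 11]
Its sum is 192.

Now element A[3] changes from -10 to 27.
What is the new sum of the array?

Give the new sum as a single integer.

Old value at index 3: -10
New value at index 3: 27
Delta = 27 - -10 = 37
New sum = old_sum + delta = 192 + (37) = 229

Answer: 229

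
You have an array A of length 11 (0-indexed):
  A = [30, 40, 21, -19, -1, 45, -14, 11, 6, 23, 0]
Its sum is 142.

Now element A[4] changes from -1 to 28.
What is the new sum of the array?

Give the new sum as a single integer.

Answer: 171

Derivation:
Old value at index 4: -1
New value at index 4: 28
Delta = 28 - -1 = 29
New sum = old_sum + delta = 142 + (29) = 171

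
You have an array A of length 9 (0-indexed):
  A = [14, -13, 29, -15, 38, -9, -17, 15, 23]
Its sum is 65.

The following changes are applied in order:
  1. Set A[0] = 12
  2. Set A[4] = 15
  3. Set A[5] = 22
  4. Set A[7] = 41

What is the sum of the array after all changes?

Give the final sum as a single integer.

Initial sum: 65
Change 1: A[0] 14 -> 12, delta = -2, sum = 63
Change 2: A[4] 38 -> 15, delta = -23, sum = 40
Change 3: A[5] -9 -> 22, delta = 31, sum = 71
Change 4: A[7] 15 -> 41, delta = 26, sum = 97

Answer: 97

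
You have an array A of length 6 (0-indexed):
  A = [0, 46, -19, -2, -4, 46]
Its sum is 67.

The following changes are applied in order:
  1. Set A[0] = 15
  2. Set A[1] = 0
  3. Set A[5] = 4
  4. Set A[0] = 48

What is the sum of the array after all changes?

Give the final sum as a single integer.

Initial sum: 67
Change 1: A[0] 0 -> 15, delta = 15, sum = 82
Change 2: A[1] 46 -> 0, delta = -46, sum = 36
Change 3: A[5] 46 -> 4, delta = -42, sum = -6
Change 4: A[0] 15 -> 48, delta = 33, sum = 27

Answer: 27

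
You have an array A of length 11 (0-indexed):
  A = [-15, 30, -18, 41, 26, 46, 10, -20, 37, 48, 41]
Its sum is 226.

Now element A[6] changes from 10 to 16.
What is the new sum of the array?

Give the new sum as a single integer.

Answer: 232

Derivation:
Old value at index 6: 10
New value at index 6: 16
Delta = 16 - 10 = 6
New sum = old_sum + delta = 226 + (6) = 232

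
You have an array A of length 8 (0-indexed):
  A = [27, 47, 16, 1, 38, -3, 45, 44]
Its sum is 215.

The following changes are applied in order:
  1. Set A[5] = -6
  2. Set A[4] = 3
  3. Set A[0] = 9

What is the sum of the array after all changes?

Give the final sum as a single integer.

Initial sum: 215
Change 1: A[5] -3 -> -6, delta = -3, sum = 212
Change 2: A[4] 38 -> 3, delta = -35, sum = 177
Change 3: A[0] 27 -> 9, delta = -18, sum = 159

Answer: 159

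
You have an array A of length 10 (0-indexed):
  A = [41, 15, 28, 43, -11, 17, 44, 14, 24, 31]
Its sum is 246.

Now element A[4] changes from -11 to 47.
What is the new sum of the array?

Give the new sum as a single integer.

Old value at index 4: -11
New value at index 4: 47
Delta = 47 - -11 = 58
New sum = old_sum + delta = 246 + (58) = 304

Answer: 304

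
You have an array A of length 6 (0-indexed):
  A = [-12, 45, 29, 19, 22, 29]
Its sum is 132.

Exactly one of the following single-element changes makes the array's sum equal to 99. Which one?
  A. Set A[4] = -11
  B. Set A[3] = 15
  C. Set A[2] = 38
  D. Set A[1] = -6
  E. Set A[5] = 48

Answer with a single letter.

Option A: A[4] 22->-11, delta=-33, new_sum=132+(-33)=99 <-- matches target
Option B: A[3] 19->15, delta=-4, new_sum=132+(-4)=128
Option C: A[2] 29->38, delta=9, new_sum=132+(9)=141
Option D: A[1] 45->-6, delta=-51, new_sum=132+(-51)=81
Option E: A[5] 29->48, delta=19, new_sum=132+(19)=151

Answer: A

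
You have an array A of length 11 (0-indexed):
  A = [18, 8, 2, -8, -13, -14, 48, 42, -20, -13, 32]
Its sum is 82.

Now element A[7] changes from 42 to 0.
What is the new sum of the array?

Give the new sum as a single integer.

Old value at index 7: 42
New value at index 7: 0
Delta = 0 - 42 = -42
New sum = old_sum + delta = 82 + (-42) = 40

Answer: 40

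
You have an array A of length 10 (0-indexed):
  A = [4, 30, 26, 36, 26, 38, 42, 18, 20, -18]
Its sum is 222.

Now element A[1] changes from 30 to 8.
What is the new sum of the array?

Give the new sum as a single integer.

Answer: 200

Derivation:
Old value at index 1: 30
New value at index 1: 8
Delta = 8 - 30 = -22
New sum = old_sum + delta = 222 + (-22) = 200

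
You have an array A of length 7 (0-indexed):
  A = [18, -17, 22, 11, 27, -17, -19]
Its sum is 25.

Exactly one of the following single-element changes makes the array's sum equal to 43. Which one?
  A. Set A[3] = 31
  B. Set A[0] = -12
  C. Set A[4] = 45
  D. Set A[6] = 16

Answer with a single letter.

Answer: C

Derivation:
Option A: A[3] 11->31, delta=20, new_sum=25+(20)=45
Option B: A[0] 18->-12, delta=-30, new_sum=25+(-30)=-5
Option C: A[4] 27->45, delta=18, new_sum=25+(18)=43 <-- matches target
Option D: A[6] -19->16, delta=35, new_sum=25+(35)=60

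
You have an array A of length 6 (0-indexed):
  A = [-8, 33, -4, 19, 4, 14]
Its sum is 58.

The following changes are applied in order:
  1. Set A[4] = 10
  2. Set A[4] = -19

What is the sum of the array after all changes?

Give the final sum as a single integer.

Initial sum: 58
Change 1: A[4] 4 -> 10, delta = 6, sum = 64
Change 2: A[4] 10 -> -19, delta = -29, sum = 35

Answer: 35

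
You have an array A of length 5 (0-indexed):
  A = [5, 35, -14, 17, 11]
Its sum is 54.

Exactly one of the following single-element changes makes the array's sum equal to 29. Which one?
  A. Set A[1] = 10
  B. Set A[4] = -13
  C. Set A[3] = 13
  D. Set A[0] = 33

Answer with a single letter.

Option A: A[1] 35->10, delta=-25, new_sum=54+(-25)=29 <-- matches target
Option B: A[4] 11->-13, delta=-24, new_sum=54+(-24)=30
Option C: A[3] 17->13, delta=-4, new_sum=54+(-4)=50
Option D: A[0] 5->33, delta=28, new_sum=54+(28)=82

Answer: A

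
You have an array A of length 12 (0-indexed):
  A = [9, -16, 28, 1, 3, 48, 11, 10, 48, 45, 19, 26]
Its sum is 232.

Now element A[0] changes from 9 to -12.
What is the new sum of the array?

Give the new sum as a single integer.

Answer: 211

Derivation:
Old value at index 0: 9
New value at index 0: -12
Delta = -12 - 9 = -21
New sum = old_sum + delta = 232 + (-21) = 211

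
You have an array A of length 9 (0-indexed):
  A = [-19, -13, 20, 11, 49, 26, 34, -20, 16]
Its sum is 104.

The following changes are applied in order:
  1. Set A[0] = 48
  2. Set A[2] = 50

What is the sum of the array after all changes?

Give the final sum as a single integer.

Initial sum: 104
Change 1: A[0] -19 -> 48, delta = 67, sum = 171
Change 2: A[2] 20 -> 50, delta = 30, sum = 201

Answer: 201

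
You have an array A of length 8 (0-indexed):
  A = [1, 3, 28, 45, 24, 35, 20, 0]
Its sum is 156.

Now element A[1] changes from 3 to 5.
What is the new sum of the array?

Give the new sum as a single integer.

Answer: 158

Derivation:
Old value at index 1: 3
New value at index 1: 5
Delta = 5 - 3 = 2
New sum = old_sum + delta = 156 + (2) = 158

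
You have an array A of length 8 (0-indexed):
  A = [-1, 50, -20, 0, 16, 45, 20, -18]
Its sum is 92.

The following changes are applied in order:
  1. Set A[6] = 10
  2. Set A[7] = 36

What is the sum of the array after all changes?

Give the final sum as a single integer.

Initial sum: 92
Change 1: A[6] 20 -> 10, delta = -10, sum = 82
Change 2: A[7] -18 -> 36, delta = 54, sum = 136

Answer: 136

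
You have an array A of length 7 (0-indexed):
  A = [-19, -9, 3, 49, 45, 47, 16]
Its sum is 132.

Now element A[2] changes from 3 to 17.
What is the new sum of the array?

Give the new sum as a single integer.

Answer: 146

Derivation:
Old value at index 2: 3
New value at index 2: 17
Delta = 17 - 3 = 14
New sum = old_sum + delta = 132 + (14) = 146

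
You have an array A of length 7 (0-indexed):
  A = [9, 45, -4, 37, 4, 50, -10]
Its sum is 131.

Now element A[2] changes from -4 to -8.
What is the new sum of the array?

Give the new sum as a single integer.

Old value at index 2: -4
New value at index 2: -8
Delta = -8 - -4 = -4
New sum = old_sum + delta = 131 + (-4) = 127

Answer: 127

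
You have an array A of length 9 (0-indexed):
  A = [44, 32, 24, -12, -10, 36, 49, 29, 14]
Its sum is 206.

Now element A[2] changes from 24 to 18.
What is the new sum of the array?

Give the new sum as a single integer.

Old value at index 2: 24
New value at index 2: 18
Delta = 18 - 24 = -6
New sum = old_sum + delta = 206 + (-6) = 200

Answer: 200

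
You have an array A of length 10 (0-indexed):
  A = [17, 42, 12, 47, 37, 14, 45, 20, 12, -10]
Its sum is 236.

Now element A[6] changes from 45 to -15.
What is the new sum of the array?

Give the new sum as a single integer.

Answer: 176

Derivation:
Old value at index 6: 45
New value at index 6: -15
Delta = -15 - 45 = -60
New sum = old_sum + delta = 236 + (-60) = 176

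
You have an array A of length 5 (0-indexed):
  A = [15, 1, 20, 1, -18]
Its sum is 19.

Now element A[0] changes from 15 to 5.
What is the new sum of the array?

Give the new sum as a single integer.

Old value at index 0: 15
New value at index 0: 5
Delta = 5 - 15 = -10
New sum = old_sum + delta = 19 + (-10) = 9

Answer: 9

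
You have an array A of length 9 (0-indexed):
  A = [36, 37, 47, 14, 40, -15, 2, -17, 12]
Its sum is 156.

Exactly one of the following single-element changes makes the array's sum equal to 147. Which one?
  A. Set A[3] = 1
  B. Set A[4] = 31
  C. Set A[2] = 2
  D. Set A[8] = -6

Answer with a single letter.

Answer: B

Derivation:
Option A: A[3] 14->1, delta=-13, new_sum=156+(-13)=143
Option B: A[4] 40->31, delta=-9, new_sum=156+(-9)=147 <-- matches target
Option C: A[2] 47->2, delta=-45, new_sum=156+(-45)=111
Option D: A[8] 12->-6, delta=-18, new_sum=156+(-18)=138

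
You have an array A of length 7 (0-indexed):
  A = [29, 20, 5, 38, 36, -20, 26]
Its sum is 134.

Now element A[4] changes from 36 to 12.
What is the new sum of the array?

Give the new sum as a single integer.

Answer: 110

Derivation:
Old value at index 4: 36
New value at index 4: 12
Delta = 12 - 36 = -24
New sum = old_sum + delta = 134 + (-24) = 110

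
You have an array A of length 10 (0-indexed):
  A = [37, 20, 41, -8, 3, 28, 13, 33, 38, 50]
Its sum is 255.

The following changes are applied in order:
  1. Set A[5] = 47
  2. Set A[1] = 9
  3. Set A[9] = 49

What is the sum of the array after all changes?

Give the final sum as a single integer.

Initial sum: 255
Change 1: A[5] 28 -> 47, delta = 19, sum = 274
Change 2: A[1] 20 -> 9, delta = -11, sum = 263
Change 3: A[9] 50 -> 49, delta = -1, sum = 262

Answer: 262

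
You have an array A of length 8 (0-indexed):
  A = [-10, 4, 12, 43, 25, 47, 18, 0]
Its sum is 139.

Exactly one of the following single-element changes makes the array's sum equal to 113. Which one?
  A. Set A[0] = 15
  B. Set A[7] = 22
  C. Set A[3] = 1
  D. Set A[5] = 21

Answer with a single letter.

Option A: A[0] -10->15, delta=25, new_sum=139+(25)=164
Option B: A[7] 0->22, delta=22, new_sum=139+(22)=161
Option C: A[3] 43->1, delta=-42, new_sum=139+(-42)=97
Option D: A[5] 47->21, delta=-26, new_sum=139+(-26)=113 <-- matches target

Answer: D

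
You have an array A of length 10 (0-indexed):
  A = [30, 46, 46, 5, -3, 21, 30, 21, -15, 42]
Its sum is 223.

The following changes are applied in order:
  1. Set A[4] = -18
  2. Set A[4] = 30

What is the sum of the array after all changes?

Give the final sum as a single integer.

Answer: 256

Derivation:
Initial sum: 223
Change 1: A[4] -3 -> -18, delta = -15, sum = 208
Change 2: A[4] -18 -> 30, delta = 48, sum = 256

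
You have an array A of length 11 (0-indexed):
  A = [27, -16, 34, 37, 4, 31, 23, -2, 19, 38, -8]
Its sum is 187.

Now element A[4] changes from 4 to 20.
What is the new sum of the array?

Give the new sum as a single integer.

Old value at index 4: 4
New value at index 4: 20
Delta = 20 - 4 = 16
New sum = old_sum + delta = 187 + (16) = 203

Answer: 203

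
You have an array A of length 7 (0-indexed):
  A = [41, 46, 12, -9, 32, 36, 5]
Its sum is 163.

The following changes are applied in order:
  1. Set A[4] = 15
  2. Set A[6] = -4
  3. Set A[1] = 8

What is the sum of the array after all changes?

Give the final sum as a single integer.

Initial sum: 163
Change 1: A[4] 32 -> 15, delta = -17, sum = 146
Change 2: A[6] 5 -> -4, delta = -9, sum = 137
Change 3: A[1] 46 -> 8, delta = -38, sum = 99

Answer: 99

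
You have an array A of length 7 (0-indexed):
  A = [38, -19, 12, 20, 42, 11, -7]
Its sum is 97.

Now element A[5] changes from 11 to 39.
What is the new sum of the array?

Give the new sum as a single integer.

Old value at index 5: 11
New value at index 5: 39
Delta = 39 - 11 = 28
New sum = old_sum + delta = 97 + (28) = 125

Answer: 125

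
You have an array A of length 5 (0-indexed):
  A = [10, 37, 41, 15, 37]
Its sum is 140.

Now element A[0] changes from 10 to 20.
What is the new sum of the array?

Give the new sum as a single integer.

Answer: 150

Derivation:
Old value at index 0: 10
New value at index 0: 20
Delta = 20 - 10 = 10
New sum = old_sum + delta = 140 + (10) = 150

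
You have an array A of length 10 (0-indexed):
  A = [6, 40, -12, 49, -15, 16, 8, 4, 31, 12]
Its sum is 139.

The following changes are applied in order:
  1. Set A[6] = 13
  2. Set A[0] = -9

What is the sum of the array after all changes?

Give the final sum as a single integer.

Initial sum: 139
Change 1: A[6] 8 -> 13, delta = 5, sum = 144
Change 2: A[0] 6 -> -9, delta = -15, sum = 129

Answer: 129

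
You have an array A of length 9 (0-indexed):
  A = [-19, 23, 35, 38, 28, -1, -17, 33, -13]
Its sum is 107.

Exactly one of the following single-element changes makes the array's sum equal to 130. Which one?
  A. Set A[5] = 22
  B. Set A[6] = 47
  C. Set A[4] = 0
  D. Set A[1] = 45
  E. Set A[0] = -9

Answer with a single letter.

Option A: A[5] -1->22, delta=23, new_sum=107+(23)=130 <-- matches target
Option B: A[6] -17->47, delta=64, new_sum=107+(64)=171
Option C: A[4] 28->0, delta=-28, new_sum=107+(-28)=79
Option D: A[1] 23->45, delta=22, new_sum=107+(22)=129
Option E: A[0] -19->-9, delta=10, new_sum=107+(10)=117

Answer: A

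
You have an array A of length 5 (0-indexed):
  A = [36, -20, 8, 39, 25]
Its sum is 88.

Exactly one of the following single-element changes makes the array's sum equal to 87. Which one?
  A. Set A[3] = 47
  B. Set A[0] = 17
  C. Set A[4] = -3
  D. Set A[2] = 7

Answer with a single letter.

Answer: D

Derivation:
Option A: A[3] 39->47, delta=8, new_sum=88+(8)=96
Option B: A[0] 36->17, delta=-19, new_sum=88+(-19)=69
Option C: A[4] 25->-3, delta=-28, new_sum=88+(-28)=60
Option D: A[2] 8->7, delta=-1, new_sum=88+(-1)=87 <-- matches target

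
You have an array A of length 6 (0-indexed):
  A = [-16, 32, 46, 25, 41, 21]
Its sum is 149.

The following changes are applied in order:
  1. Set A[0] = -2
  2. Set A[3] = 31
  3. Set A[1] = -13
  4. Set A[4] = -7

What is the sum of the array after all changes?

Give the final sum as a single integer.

Initial sum: 149
Change 1: A[0] -16 -> -2, delta = 14, sum = 163
Change 2: A[3] 25 -> 31, delta = 6, sum = 169
Change 3: A[1] 32 -> -13, delta = -45, sum = 124
Change 4: A[4] 41 -> -7, delta = -48, sum = 76

Answer: 76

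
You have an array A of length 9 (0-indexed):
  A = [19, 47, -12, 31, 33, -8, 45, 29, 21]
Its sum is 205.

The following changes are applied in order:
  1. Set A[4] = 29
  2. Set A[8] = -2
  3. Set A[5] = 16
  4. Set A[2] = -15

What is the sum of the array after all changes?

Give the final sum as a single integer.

Answer: 199

Derivation:
Initial sum: 205
Change 1: A[4] 33 -> 29, delta = -4, sum = 201
Change 2: A[8] 21 -> -2, delta = -23, sum = 178
Change 3: A[5] -8 -> 16, delta = 24, sum = 202
Change 4: A[2] -12 -> -15, delta = -3, sum = 199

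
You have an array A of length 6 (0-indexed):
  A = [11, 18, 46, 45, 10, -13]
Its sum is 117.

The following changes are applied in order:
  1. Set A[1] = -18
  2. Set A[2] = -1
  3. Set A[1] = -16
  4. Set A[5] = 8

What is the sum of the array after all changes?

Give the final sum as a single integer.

Answer: 57

Derivation:
Initial sum: 117
Change 1: A[1] 18 -> -18, delta = -36, sum = 81
Change 2: A[2] 46 -> -1, delta = -47, sum = 34
Change 3: A[1] -18 -> -16, delta = 2, sum = 36
Change 4: A[5] -13 -> 8, delta = 21, sum = 57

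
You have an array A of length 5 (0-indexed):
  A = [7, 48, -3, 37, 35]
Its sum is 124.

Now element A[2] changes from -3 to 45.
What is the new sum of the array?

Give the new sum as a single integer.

Answer: 172

Derivation:
Old value at index 2: -3
New value at index 2: 45
Delta = 45 - -3 = 48
New sum = old_sum + delta = 124 + (48) = 172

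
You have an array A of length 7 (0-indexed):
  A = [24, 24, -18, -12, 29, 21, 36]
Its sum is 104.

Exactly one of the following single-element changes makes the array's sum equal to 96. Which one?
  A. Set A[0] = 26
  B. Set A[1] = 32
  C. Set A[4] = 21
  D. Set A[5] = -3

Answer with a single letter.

Option A: A[0] 24->26, delta=2, new_sum=104+(2)=106
Option B: A[1] 24->32, delta=8, new_sum=104+(8)=112
Option C: A[4] 29->21, delta=-8, new_sum=104+(-8)=96 <-- matches target
Option D: A[5] 21->-3, delta=-24, new_sum=104+(-24)=80

Answer: C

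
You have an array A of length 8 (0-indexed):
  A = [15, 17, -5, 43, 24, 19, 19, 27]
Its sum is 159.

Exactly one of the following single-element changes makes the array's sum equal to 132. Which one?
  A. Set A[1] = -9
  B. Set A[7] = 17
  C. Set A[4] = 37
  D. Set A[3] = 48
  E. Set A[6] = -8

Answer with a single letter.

Option A: A[1] 17->-9, delta=-26, new_sum=159+(-26)=133
Option B: A[7] 27->17, delta=-10, new_sum=159+(-10)=149
Option C: A[4] 24->37, delta=13, new_sum=159+(13)=172
Option D: A[3] 43->48, delta=5, new_sum=159+(5)=164
Option E: A[6] 19->-8, delta=-27, new_sum=159+(-27)=132 <-- matches target

Answer: E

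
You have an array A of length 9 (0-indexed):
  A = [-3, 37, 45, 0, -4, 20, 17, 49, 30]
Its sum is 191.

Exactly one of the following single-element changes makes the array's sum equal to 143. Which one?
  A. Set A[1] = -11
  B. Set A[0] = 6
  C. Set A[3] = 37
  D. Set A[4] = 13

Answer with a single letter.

Answer: A

Derivation:
Option A: A[1] 37->-11, delta=-48, new_sum=191+(-48)=143 <-- matches target
Option B: A[0] -3->6, delta=9, new_sum=191+(9)=200
Option C: A[3] 0->37, delta=37, new_sum=191+(37)=228
Option D: A[4] -4->13, delta=17, new_sum=191+(17)=208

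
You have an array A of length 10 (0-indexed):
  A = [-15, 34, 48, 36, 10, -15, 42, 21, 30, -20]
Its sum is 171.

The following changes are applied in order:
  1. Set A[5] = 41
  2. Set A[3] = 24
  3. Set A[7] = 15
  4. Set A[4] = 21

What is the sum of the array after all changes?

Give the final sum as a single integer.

Initial sum: 171
Change 1: A[5] -15 -> 41, delta = 56, sum = 227
Change 2: A[3] 36 -> 24, delta = -12, sum = 215
Change 3: A[7] 21 -> 15, delta = -6, sum = 209
Change 4: A[4] 10 -> 21, delta = 11, sum = 220

Answer: 220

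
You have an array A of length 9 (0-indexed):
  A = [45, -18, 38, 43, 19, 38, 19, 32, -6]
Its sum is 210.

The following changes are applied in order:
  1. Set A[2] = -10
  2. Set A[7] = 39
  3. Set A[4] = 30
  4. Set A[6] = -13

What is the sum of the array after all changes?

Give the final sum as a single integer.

Answer: 148

Derivation:
Initial sum: 210
Change 1: A[2] 38 -> -10, delta = -48, sum = 162
Change 2: A[7] 32 -> 39, delta = 7, sum = 169
Change 3: A[4] 19 -> 30, delta = 11, sum = 180
Change 4: A[6] 19 -> -13, delta = -32, sum = 148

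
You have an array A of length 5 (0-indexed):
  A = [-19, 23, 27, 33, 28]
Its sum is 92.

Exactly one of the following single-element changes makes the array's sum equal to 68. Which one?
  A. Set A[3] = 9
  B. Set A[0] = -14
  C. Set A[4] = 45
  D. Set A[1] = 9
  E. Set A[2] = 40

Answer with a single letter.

Option A: A[3] 33->9, delta=-24, new_sum=92+(-24)=68 <-- matches target
Option B: A[0] -19->-14, delta=5, new_sum=92+(5)=97
Option C: A[4] 28->45, delta=17, new_sum=92+(17)=109
Option D: A[1] 23->9, delta=-14, new_sum=92+(-14)=78
Option E: A[2] 27->40, delta=13, new_sum=92+(13)=105

Answer: A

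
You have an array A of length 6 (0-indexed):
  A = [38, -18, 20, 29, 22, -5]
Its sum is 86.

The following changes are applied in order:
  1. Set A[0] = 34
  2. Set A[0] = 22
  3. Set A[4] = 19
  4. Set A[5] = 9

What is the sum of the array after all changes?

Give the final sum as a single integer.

Answer: 81

Derivation:
Initial sum: 86
Change 1: A[0] 38 -> 34, delta = -4, sum = 82
Change 2: A[0] 34 -> 22, delta = -12, sum = 70
Change 3: A[4] 22 -> 19, delta = -3, sum = 67
Change 4: A[5] -5 -> 9, delta = 14, sum = 81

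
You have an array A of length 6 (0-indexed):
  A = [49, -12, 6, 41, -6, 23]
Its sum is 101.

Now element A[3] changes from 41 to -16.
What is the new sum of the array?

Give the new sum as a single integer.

Answer: 44

Derivation:
Old value at index 3: 41
New value at index 3: -16
Delta = -16 - 41 = -57
New sum = old_sum + delta = 101 + (-57) = 44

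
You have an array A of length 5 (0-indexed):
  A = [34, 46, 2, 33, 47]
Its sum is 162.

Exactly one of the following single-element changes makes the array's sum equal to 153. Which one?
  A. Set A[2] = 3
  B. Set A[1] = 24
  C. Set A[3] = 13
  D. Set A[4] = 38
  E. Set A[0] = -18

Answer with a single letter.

Answer: D

Derivation:
Option A: A[2] 2->3, delta=1, new_sum=162+(1)=163
Option B: A[1] 46->24, delta=-22, new_sum=162+(-22)=140
Option C: A[3] 33->13, delta=-20, new_sum=162+(-20)=142
Option D: A[4] 47->38, delta=-9, new_sum=162+(-9)=153 <-- matches target
Option E: A[0] 34->-18, delta=-52, new_sum=162+(-52)=110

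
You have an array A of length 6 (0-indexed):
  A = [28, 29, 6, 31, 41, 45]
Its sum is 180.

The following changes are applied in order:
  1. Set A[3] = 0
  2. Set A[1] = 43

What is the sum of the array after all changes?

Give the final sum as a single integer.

Answer: 163

Derivation:
Initial sum: 180
Change 1: A[3] 31 -> 0, delta = -31, sum = 149
Change 2: A[1] 29 -> 43, delta = 14, sum = 163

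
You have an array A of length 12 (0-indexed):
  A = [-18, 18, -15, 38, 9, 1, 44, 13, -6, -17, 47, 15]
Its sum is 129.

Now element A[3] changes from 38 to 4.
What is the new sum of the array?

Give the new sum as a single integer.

Answer: 95

Derivation:
Old value at index 3: 38
New value at index 3: 4
Delta = 4 - 38 = -34
New sum = old_sum + delta = 129 + (-34) = 95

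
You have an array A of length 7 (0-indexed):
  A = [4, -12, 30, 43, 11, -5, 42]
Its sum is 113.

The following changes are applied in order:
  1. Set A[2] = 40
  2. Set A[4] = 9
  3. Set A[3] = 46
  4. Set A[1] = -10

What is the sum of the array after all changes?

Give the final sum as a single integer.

Initial sum: 113
Change 1: A[2] 30 -> 40, delta = 10, sum = 123
Change 2: A[4] 11 -> 9, delta = -2, sum = 121
Change 3: A[3] 43 -> 46, delta = 3, sum = 124
Change 4: A[1] -12 -> -10, delta = 2, sum = 126

Answer: 126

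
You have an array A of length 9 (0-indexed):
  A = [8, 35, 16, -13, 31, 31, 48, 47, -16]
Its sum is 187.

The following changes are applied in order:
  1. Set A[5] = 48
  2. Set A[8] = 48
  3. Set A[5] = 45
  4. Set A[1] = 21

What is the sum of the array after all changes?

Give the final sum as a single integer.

Answer: 251

Derivation:
Initial sum: 187
Change 1: A[5] 31 -> 48, delta = 17, sum = 204
Change 2: A[8] -16 -> 48, delta = 64, sum = 268
Change 3: A[5] 48 -> 45, delta = -3, sum = 265
Change 4: A[1] 35 -> 21, delta = -14, sum = 251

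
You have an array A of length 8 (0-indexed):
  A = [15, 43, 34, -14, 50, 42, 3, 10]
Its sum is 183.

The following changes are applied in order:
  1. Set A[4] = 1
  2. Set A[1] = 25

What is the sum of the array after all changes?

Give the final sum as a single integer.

Answer: 116

Derivation:
Initial sum: 183
Change 1: A[4] 50 -> 1, delta = -49, sum = 134
Change 2: A[1] 43 -> 25, delta = -18, sum = 116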